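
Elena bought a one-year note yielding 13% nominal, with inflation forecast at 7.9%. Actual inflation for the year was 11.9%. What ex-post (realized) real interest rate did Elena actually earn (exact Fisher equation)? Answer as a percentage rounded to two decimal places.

0.98%

Ex-post: (1 + 0.1300)/(1 + 0.1190) − 1 = 0.9830%
So the realized real rate is 0.98%.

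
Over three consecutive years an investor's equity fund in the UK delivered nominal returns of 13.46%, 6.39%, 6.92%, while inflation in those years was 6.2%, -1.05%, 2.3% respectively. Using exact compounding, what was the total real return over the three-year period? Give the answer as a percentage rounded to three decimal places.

20.057%

Nominal growth factor = 1.1346 × 1.0639 × 1.0692 = 1.290632
Price-level growth factor = 1.0620 × 0.9895 × 1.0230 = 1.075019
Real growth factor = 1.290632 / 1.075019 = 1.200568
Total real return = 1.200568 − 1 → 20.057%.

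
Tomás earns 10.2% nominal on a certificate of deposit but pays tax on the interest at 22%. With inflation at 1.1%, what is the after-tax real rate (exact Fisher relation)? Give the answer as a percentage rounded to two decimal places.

After-tax nominal return = 10.2% × (1 − 0.22) = 7.9560%.
1 + r = 1.07956 / 1.01100 = 1.067814
After-tax real rate = 1.067814 − 1 → 6.78%.

6.78%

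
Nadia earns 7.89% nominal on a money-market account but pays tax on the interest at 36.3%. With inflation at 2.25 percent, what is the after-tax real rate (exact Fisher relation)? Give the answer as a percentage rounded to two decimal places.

2.71%

After-tax nominal return = 7.89% × (1 − 0.363) = 5.02593%.
1 + r = 1.0502593 / 1.02250 = 1.027148
After-tax real rate = 1.027148 − 1 → 2.71%.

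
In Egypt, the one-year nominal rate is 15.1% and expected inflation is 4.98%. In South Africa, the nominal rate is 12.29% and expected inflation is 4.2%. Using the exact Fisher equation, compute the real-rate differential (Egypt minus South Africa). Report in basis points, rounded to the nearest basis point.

Egypt: (1 + 0.1510)/(1 + 0.0498) − 1 = 9.6399%
South Africa: (1 + 0.1229)/(1 + 0.0420) − 1 = 7.7639%
Differential = 9.6399% − 7.7639% = 1.8760% → 188 basis points.

188 basis points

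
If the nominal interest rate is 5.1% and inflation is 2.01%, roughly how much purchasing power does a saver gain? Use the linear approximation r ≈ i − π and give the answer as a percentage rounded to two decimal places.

r ≈ i − π = 5.1% − 2.01% = 3.09%.

3.09%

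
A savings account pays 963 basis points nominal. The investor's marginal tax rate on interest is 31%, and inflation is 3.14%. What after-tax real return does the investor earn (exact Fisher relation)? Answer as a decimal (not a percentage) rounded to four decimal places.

0.0340

After-tax nominal return = 9.63% × (1 − 0.31) = 6.6447%.
1 + r = 1.066447 / 1.03140 = 1.033980
After-tax real rate = 1.033980 − 1 → 0.0340.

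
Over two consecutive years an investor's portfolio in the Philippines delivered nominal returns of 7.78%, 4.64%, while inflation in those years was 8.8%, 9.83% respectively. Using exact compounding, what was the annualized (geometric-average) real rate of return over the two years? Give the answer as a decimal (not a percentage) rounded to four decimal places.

-0.0285

Nominal growth factor = 1.0778 × 1.0464 = 1.12780992
Price-level growth factor = 1.0880 × 1.0983 = 1.19495040
Real growth factor = 1.12780992 / 1.19495040 = 0.94381317
Annualized real rate = 0.94381317^(1/2) − 1 = -2.8500% → -0.0285.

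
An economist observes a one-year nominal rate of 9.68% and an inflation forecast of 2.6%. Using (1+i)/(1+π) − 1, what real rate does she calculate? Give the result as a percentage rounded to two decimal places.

6.90%

By the Fisher identity, 1 + r = (1 + i)/(1 + π).
1 + r = 1.09680 / 1.02600 = 1.069006
r = 1.069006 − 1 = 6.9006%, i.e. 6.90%.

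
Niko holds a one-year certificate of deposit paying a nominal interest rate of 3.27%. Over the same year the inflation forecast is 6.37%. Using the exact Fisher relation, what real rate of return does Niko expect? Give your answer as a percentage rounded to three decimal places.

-2.914%

1 + r = 1.03270 / 1.06370 = 0.970856
r = 0.970856 − 1 = -2.9144%, i.e. -2.914%.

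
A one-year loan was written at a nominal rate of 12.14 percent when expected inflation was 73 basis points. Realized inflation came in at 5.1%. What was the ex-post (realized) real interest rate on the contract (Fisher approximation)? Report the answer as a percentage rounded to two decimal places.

Ex-post: 12.14% − 5.1% = 7.040%
So the realized real rate is 7.04%.

7.04%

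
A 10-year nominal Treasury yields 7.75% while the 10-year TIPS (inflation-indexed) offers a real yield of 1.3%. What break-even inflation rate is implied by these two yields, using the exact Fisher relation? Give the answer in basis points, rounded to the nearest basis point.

(1 + π) = (1 + i)/(1 + r) = 1.07750 / 1.01300 = 1.063672
Break-even inflation = 1.063672 − 1 → 637 basis points.

637 basis points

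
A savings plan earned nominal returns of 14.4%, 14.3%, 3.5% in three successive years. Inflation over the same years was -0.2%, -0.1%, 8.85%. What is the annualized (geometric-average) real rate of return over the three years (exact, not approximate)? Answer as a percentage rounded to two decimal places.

7.64%

Compound the nominal returns: 1.1440 × 1.1430 × 1.0350 = 1.35335772.
Compound inflation: 0.9980 × 0.9990 × 1.0885 = 1.08523668.
Deflate: 1.35335772 / 1.08523668 = 1.24706228.
Annualized real rate = 1.24706228^(1/3) − 1 = 7.6373% → 7.64%.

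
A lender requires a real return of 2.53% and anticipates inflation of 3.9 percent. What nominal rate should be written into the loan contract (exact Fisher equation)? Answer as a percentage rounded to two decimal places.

6.53%

(1 + i) = (1 + r)(1 + π) = 1.02530 × 1.03900 = 1.0652867
i = 1.0652867 − 1, so the required nominal rate is 6.53%.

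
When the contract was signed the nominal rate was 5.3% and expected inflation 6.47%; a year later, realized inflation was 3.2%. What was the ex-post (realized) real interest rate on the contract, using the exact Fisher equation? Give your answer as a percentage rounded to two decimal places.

2.03%

Ex-post: (1 + 0.0530)/(1 + 0.0320) − 1 = 2.0349%
So the realized real rate is 2.03%.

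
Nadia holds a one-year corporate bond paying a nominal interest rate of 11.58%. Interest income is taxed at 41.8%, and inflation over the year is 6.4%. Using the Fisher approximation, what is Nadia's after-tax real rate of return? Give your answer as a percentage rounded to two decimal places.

After-tax nominal return = 11.58% × (1 − 0.418) = 6.73956%.
r ≈ 6.73956% − 6.4% → 0.34%.

0.34%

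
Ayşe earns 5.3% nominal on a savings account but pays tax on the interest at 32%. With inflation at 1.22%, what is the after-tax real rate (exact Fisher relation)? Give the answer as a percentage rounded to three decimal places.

After-tax nominal return = 5.3% × (1 − 0.32) = 3.6040%.
1 + r = 1.03604 / 1.01220 = 1.023553
After-tax real rate = 1.023553 − 1 → 2.355%.

2.355%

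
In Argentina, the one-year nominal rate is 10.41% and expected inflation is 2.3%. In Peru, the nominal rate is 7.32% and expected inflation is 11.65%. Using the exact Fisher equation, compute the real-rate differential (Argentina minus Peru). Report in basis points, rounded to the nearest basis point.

1181 basis points

Argentina: (1 + 0.1041)/(1 + 0.0230) − 1 = 7.9277%
Peru: (1 + 0.0732)/(1 + 0.1165) − 1 = -3.8782%
Differential = 7.9277% − (-3.8782%) = 11.8059% → 1181 basis points.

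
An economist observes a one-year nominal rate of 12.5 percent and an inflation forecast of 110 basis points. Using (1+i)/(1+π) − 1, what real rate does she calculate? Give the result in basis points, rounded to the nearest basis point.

By the Fisher identity, 1 + r = (1 + i)/(1 + π).
1 + r = 1.12500 / 1.01100 = 1.112760
r = 1.112760 − 1 = 11.2760%, i.e. 1128 basis points.

1128 basis points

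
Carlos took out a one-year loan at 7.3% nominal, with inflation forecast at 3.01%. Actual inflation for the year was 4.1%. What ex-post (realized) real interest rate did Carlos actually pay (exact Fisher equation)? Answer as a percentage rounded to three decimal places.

Ex-post: (1 + 0.0730)/(1 + 0.0410) − 1 = 3.0740%
So the realized real rate is 3.074%.

3.074%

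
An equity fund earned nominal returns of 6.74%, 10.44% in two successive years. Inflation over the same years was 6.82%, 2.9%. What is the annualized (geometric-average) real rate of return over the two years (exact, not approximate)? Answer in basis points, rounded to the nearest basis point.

356 basis points

Nominal growth factor = 1.0674 × 1.1044 = 1.17883656
Price-level growth factor = 1.0682 × 1.0290 = 1.09917780
Real growth factor = 1.17883656 / 1.09917780 = 1.07247122
Annualized real rate = 1.07247122^(1/2) − 1 = 3.5602% → 356 basis points.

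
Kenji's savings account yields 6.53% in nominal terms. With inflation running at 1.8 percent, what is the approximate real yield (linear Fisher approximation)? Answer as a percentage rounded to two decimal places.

r ≈ i − π = 6.53% − 1.8% = 4.73%.

4.73%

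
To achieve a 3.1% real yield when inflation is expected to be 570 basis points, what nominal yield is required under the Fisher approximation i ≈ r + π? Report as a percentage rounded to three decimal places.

i ≈ r + π = 3.1% + 5.7% = 8.800%.

8.800%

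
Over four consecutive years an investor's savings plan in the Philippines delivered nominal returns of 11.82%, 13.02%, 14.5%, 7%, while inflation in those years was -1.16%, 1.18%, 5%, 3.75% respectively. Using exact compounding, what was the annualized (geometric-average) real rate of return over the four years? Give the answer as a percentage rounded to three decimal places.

Nominal growth factor = 1.1182 × 1.1302 × 1.1450 × 1.0700 = 1.548331877
Price-level growth factor = 0.9884 × 1.0118 × 1.0500 × 1.0375 = 1.089443761
Real growth factor = 1.548331877 / 1.089443761 = 1.421213221
Annualized real rate = 1.421213221^(1/4) − 1 = 9.18546% → 9.185%.

9.185%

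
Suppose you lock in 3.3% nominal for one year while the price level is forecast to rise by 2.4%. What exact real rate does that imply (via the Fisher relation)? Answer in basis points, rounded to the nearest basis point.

88 basis points

1 + r = 1.03300 / 1.02400 = 1.008789
r = 1.008789 − 1 = 0.8789%, i.e. 88 basis points.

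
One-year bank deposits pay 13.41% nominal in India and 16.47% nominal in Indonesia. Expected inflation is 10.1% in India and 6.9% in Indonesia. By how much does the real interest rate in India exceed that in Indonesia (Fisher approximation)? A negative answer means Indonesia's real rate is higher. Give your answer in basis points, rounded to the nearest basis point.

India: 13.41% − 10.1% = 3.310%
Indonesia: 16.47% − 6.9% = 9.570%
Differential = -6.260% → -626 basis points.

-626 basis points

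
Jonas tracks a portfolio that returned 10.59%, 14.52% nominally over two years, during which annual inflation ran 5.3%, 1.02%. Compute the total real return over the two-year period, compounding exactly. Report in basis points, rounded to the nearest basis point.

Compound the nominal returns: 1.1059 × 1.1452 = 1.266477.
Compound inflation: 1.0530 × 1.0102 = 1.063741.
Deflate: 1.266477 / 1.063741 = 1.190588.
Total real return = 1.190588 − 1 → 1906 basis points.

1906 basis points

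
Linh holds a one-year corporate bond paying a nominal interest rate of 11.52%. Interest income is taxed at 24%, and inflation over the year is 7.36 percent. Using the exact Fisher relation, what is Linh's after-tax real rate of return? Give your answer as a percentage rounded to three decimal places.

1.300%

After-tax nominal return = 11.52% × (1 − 0.24) = 8.7552%.
1 + r = 1.087552 / 1.07360 = 1.012996
After-tax real rate = 1.012996 − 1 → 1.300%.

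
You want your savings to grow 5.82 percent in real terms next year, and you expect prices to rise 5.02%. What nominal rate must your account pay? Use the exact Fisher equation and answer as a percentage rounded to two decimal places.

(1 + i) = (1 + r)(1 + π) = 1.05820 × 1.05020 = 1.11132164
i = 1.11132164 − 1, so the required nominal rate is 11.13%.

11.13%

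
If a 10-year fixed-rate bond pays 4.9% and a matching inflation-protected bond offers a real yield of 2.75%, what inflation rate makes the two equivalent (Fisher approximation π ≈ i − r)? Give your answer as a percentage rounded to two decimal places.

π ≈ i − r = 4.9% − 2.75% → 2.15%.

2.15%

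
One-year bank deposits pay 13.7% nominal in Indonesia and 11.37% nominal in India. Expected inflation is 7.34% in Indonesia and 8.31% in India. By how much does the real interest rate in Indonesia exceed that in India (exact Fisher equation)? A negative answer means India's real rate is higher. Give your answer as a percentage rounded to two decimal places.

3.10%

Indonesia: (1 + 0.1370)/(1 + 0.0734) − 1 = 5.9251%
India: (1 + 0.1137)/(1 + 0.0831) − 1 = 2.8252%
Differential = 5.9251% − 2.8252% = 3.0999% → 3.10%.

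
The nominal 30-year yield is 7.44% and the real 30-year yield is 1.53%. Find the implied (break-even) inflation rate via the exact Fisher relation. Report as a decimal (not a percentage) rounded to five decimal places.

(1 + π) = (1 + i)/(1 + r) = 1.07440 / 1.01530 = 1.058209
Break-even inflation = 1.058209 − 1 → 0.05821.

0.05821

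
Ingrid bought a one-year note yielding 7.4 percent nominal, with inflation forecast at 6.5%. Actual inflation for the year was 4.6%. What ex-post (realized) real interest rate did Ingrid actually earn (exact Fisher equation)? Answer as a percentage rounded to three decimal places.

Ex-post: (1 + 0.0740)/(1 + 0.0460) − 1 = 2.6769%
So the realized real rate is 2.677%.

2.677%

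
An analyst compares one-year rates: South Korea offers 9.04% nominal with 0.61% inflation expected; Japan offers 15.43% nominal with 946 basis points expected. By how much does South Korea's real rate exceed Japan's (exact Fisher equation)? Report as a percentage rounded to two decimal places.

2.92%

South Korea: (1 + 0.0904)/(1 + 0.0061) − 1 = 8.3789%
Japan: (1 + 0.1543)/(1 + 0.0946) − 1 = 5.4540%
Differential = 8.3789% − 5.4540% = 2.9248% → 2.92%.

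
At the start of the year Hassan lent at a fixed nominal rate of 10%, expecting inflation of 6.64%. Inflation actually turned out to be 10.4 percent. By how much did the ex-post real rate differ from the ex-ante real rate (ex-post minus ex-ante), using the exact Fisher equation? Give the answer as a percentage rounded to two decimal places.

Ex-ante: (1 + 0.1000)/(1 + 0.0664) − 1 = 3.1508%
Ex-post: (1 + 0.1000)/(1 + 0.1040) − 1 = -0.3623%
Difference (ex-post − ex-ante) = -3.5131% → -3.51%.

-3.51%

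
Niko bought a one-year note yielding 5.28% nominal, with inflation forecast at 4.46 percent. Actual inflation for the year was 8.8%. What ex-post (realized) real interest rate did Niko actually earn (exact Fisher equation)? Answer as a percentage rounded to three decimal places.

-3.235%

Ex-post: (1 + 0.0528)/(1 + 0.0880) − 1 = -3.2353%
So the realized real rate is -3.235%.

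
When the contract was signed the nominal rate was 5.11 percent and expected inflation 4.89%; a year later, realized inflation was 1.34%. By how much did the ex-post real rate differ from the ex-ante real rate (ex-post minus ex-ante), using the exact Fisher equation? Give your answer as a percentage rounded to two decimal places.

Ex-ante: (1 + 0.0511)/(1 + 0.0489) − 1 = 0.2097%
Ex-post: (1 + 0.0511)/(1 + 0.0134) − 1 = 3.7201%
Difference (ex-post − ex-ante) = 3.5104% → 3.51%.

3.51%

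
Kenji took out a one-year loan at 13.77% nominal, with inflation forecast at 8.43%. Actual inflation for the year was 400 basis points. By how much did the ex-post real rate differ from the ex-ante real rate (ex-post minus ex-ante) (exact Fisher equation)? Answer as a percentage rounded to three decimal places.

Ex-ante: (1 + 0.1377)/(1 + 0.0843) − 1 = 4.9248%
Ex-post: (1 + 0.1377)/(1 + 0.0400) − 1 = 9.3942%
Difference (ex-post − ex-ante) = 4.4694% → 4.469%.

4.469%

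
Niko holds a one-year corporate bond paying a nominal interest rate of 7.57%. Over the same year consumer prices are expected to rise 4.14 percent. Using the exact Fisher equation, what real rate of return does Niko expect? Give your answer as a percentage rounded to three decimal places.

3.294%

By the Fisher equation, 1 + r = (1 + i)/(1 + π).
1 + r = 1.07570 / 1.04140 = 1.032936
r = 1.032936 − 1 = 3.2936%, i.e. 3.294%.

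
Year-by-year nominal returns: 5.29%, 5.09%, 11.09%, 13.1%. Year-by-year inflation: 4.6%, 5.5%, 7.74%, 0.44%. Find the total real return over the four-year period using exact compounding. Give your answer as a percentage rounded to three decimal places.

Nominal growth factor = 1.0529 × 1.0509 × 1.1109 × 1.1310 = 1.390228186
Price-level growth factor = 1.0460 × 1.0550 × 1.0774 × 1.0044 = 1.194174572
Real growth factor = 1.390228186 / 1.194174572 = 1.164175003
Total real return = 1.164175003 − 1 → 16.418%.

16.418%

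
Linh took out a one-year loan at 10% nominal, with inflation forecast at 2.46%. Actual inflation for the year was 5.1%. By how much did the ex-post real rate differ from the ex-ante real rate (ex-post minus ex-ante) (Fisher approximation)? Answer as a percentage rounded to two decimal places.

-2.64%

Ex-ante: 10% − 2.46% = 7.540%
Ex-post: 10% − 5.1% = 4.900%
Difference (ex-post − ex-ante) = -2.6400% → -2.64%.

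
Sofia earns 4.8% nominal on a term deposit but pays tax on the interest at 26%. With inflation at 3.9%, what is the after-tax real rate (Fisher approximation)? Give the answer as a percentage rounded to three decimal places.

-0.348%

After-tax nominal return = 4.8% × (1 − 0.26) = 3.5520%.
r ≈ 3.5520% − 3.9% → -0.348%.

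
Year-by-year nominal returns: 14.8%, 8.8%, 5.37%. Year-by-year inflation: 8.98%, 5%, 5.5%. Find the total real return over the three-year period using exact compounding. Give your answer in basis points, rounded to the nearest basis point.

Compound the nominal returns: 1.1480 × 1.0880 × 1.0537 = 1.316097.
Compound inflation: 1.0898 × 1.0500 × 1.0550 = 1.207226.
Deflate: 1.316097 / 1.207226 = 1.090182.
Total real return = 1.090182 − 1 → 902 basis points.

902 basis points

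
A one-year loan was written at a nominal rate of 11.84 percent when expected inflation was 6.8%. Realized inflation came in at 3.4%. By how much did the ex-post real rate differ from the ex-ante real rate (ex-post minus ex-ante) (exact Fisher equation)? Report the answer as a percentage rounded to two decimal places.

Ex-ante: (1 + 0.1184)/(1 + 0.0680) − 1 = 4.7191%
Ex-post: (1 + 0.1184)/(1 + 0.0340) − 1 = 8.1625%
Difference (ex-post − ex-ante) = 3.4434% → 3.44%.

3.44%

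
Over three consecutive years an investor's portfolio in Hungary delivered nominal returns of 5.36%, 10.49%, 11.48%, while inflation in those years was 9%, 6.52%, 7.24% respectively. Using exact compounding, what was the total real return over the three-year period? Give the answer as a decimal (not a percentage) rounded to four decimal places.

0.0423

Nominal growth factor = 1.0536 × 1.1049 × 1.1148 = 1.297764
Price-level growth factor = 1.0900 × 1.0652 × 1.0724 = 1.245129
Real growth factor = 1.297764 / 1.245129 = 1.042272
Total real return = 1.042272 − 1 → 0.0423.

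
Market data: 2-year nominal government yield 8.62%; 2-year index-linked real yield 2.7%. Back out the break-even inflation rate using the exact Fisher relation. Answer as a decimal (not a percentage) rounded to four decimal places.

(1 + π) = (1 + i)/(1 + r) = 1.08620 / 1.02700 = 1.057644
Break-even inflation = 1.057644 − 1 → 0.0576.

0.0576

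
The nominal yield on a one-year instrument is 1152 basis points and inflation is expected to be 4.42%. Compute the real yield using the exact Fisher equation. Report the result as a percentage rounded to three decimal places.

By the Fisher relation, 1 + r = (1 + i)/(1 + π).
1 + r = 1.11520 / 1.04420 = 1.0679946
r = 1.0679946 − 1 = 6.79946%, i.e. 6.799%.

6.799%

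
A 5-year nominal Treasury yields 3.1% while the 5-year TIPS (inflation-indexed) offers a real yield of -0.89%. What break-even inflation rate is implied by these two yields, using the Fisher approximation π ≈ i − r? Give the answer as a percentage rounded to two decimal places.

π ≈ i − r = 3.1% − (-0.89%) → 3.99%.

3.99%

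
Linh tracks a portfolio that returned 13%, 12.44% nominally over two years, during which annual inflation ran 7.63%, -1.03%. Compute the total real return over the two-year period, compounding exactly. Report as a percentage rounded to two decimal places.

19.28%

Compound the nominal returns: 1.1300 × 1.1244 = 1.270572.
Compound inflation: 1.0763 × 0.9897 = 1.065214.
Deflate: 1.270572 / 1.065214 = 1.192786.
Total real return = 1.192786 − 1 → 19.28%.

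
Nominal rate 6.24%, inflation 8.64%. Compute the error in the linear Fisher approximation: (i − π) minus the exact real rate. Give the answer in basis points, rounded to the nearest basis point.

Approximate: r ≈ 6.240% − 8.640% = -2.4000%
Exact: (1 + 0.0624)/(1 + 0.0864) − 1 = -2.2091%
Error = -2.4000% − (-2.2091%) = -0.1909% → -19 basis points.

-19 basis points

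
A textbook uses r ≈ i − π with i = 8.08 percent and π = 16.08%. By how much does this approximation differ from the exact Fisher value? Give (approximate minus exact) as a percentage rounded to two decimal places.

-1.11%

Approximate: r ≈ 8.080% − 16.080% = -8.0000%
Exact: (1 + 0.0808)/(1 + 0.1608) − 1 = -6.8918%
Error = -8.0000% − (-6.8918%) = -1.1082% → -1.11%.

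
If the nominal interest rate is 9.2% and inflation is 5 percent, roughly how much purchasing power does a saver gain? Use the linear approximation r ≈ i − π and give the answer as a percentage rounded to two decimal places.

4.20%

r ≈ i − π = 9.2% − 5% = 4.20%.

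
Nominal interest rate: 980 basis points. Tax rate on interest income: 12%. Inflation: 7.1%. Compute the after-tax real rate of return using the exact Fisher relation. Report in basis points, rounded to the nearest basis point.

142 basis points

After-tax nominal return = 9.8% × (1 − 0.12) = 8.6240%.
1 + r = 1.08624 / 1.07100 = 1.014230
After-tax real rate = 1.014230 − 1 → 142 basis points.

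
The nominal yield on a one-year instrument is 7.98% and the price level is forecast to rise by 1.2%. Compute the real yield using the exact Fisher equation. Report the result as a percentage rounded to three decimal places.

By the Fisher equation, 1 + r = (1 + i)/(1 + π).
1 + r = 1.07980 / 1.01200 = 1.066996
r = 1.066996 − 1 = 6.6996%, i.e. 6.700%.

6.700%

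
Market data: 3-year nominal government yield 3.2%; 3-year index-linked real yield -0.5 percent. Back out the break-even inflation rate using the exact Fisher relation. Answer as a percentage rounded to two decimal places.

3.72%

(1 + π) = (1 + i)/(1 + r) = 1.03200 / 0.99500 = 1.037186
Break-even inflation = 1.037186 − 1 → 3.72%.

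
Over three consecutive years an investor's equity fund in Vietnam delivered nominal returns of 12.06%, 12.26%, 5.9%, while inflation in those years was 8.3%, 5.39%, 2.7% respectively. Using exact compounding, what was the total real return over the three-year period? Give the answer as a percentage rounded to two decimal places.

Nominal growth factor = 1.1206 × 1.1226 × 1.0590 = 1.332207
Price-level growth factor = 1.0830 × 1.0539 × 1.0270 = 1.172191
Real growth factor = 1.332207 / 1.172191 = 1.136510
Total real return = 1.136510 − 1 → 13.65%.

13.65%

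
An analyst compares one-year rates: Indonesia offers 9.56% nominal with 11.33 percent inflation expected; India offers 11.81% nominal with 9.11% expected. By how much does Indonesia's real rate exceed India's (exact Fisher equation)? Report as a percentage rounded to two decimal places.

Indonesia: (1 + 0.0956)/(1 + 0.1133) − 1 = -1.5899%
India: (1 + 0.1181)/(1 + 0.0911) − 1 = 2.4746%
Differential = -1.5899% − 2.4746% = -4.0644% → -4.06%.

-4.06%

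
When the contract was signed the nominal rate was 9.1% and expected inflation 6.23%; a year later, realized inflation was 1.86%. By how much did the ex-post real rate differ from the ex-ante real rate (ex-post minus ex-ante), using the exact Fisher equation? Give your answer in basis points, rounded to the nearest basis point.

441 basis points

Ex-ante: (1 + 0.0910)/(1 + 0.0623) − 1 = 2.7017%
Ex-post: (1 + 0.0910)/(1 + 0.0186) − 1 = 7.1078%
Difference (ex-post − ex-ante) = 4.4061% → 441 basis points.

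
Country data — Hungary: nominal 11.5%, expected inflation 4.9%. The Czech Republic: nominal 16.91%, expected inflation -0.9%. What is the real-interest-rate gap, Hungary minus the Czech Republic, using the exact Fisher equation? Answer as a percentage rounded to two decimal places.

-11.68%

Hungary: (1 + 0.1150)/(1 + 0.0490) − 1 = 6.2917%
The Czech Republic: (1 + 0.1691)/(1 − 0.0090) − 1 = 17.9717%
Differential = 6.2917% − 17.9717% = -11.6800% → -11.68%.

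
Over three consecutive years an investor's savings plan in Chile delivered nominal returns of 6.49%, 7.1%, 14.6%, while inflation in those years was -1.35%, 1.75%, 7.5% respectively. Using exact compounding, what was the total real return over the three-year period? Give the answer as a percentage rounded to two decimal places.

Compound the nominal returns: 1.0649 × 1.0710 × 1.1460 = 1.307022.
Compound inflation: 0.9865 × 1.0175 × 1.0750 = 1.079046.
Deflate: 1.307022 / 1.079046 = 1.211276.
Total real return = 1.211276 − 1 → 21.13%.

21.13%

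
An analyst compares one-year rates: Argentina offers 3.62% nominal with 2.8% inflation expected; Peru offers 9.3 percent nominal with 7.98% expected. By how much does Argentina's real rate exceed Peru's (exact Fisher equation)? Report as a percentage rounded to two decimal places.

-0.42%

Argentina: (1 + 0.0362)/(1 + 0.0280) − 1 = 0.7977%
Peru: (1 + 0.0930)/(1 + 0.0798) − 1 = 1.2224%
Differential = 0.7977% − 1.2224% = -0.4248% → -0.42%.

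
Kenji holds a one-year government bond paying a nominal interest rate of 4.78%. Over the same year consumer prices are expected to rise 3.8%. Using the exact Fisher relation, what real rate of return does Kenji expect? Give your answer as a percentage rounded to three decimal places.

By the Fisher relation, 1 + r = (1 + i)/(1 + π).
1 + r = 1.04780 / 1.03800 = 1.009441
r = 1.009441 − 1 = 0.9441%, i.e. 0.944%.

0.944%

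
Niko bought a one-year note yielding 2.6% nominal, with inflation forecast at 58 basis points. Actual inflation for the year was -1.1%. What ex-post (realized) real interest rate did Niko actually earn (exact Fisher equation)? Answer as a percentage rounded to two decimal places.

Ex-post: (1 + 0.0260)/(1 − 0.0110) − 1 = 3.7412%
So the realized real rate is 3.74%.

3.74%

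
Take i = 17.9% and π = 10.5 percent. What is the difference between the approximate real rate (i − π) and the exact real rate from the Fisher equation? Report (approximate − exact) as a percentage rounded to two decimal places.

0.70%

Approximate: r ≈ 17.900% − 10.500% = 7.4000%
Exact: (1 + 0.1790)/(1 + 0.1050) − 1 = 6.6968%
Error = 7.4000% − 6.6968% = 0.7032% → 0.70%.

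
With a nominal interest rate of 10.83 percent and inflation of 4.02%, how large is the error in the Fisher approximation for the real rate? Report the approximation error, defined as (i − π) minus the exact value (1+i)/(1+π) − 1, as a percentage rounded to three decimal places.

Approximate: r ≈ 10.830% − 4.020% = 6.8100%
Exact: (1 + 0.1083)/(1 + 0.0402) − 1 = 6.5468%
Error = 6.8100% − 6.5468% = 0.2632% → 0.263%.

0.263%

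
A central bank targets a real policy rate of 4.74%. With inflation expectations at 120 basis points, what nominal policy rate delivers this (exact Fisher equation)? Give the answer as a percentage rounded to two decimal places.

6.00%

(1 + i) = (1 + r)(1 + π) = 1.04740 × 1.01200 = 1.0599688
i = 1.0599688 − 1, so the required nominal rate is 6.00%.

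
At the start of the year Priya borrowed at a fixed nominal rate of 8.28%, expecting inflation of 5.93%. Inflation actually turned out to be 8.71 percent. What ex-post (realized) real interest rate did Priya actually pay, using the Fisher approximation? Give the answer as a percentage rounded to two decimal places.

-0.43%

Ex-post: 8.28% − 8.71% = -0.430%
So the realized real rate is -0.43%.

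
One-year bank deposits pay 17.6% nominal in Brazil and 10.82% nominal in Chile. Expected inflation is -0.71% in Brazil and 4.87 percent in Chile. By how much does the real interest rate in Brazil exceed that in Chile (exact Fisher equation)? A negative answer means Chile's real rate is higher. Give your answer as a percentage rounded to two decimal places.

Brazil: (1 + 0.1760)/(1 − 0.0071) − 1 = 18.4409%
Chile: (1 + 0.1082)/(1 + 0.0487) − 1 = 5.6737%
Differential = 18.4409% − 5.6737% = 12.7672% → 12.77%.

12.77%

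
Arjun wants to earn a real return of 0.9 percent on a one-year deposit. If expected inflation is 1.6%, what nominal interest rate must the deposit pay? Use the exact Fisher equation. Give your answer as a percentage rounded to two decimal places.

(1 + i) = (1 + r)(1 + π) = 1.00900 × 1.01600 = 1.025144
i = 1.025144 − 1, so the required nominal rate is 2.51%.

2.51%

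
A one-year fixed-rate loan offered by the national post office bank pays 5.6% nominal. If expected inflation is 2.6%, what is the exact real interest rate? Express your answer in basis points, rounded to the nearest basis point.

By the Fisher relation, 1 + r = (1 + i)/(1 + π).
1 + r = 1.05600 / 1.02600 = 1.029240
r = 1.029240 − 1 = 2.9240%, i.e. 292 basis points.

292 basis points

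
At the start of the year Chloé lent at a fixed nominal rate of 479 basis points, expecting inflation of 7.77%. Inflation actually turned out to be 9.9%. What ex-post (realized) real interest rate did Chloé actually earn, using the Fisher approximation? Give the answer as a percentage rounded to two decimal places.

-5.11%

Ex-post: 4.79% − 9.9% = -5.110%
So the realized real rate is -5.11%.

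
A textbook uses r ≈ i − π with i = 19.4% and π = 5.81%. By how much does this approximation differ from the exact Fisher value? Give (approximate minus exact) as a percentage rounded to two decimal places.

Approximate: r ≈ 19.400% − 5.810% = 13.5900%
Exact: (1 + 0.1940)/(1 + 0.0581) − 1 = 12.8438%
Error = 13.5900% − 12.8438% = 0.7462% → 0.75%.

0.75%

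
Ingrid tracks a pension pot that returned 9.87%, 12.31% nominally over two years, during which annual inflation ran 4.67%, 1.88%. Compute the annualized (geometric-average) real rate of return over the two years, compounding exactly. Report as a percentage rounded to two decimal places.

7.57%

Compound the nominal returns: 1.0987 × 1.1231 = 1.23394997.
Compound inflation: 1.0467 × 1.0188 = 1.06637796.
Deflate: 1.23394997 / 1.06637796 = 1.15714129.
Annualized real rate = 1.15714129^(1/2) − 1 = 7.5705% → 7.57%.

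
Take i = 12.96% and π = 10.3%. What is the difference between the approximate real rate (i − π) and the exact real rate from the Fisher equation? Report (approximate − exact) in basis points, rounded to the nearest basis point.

25 basis points

Approximate: r ≈ 12.960% − 10.300% = 2.6600%
Exact: (1 + 0.1296)/(1 + 0.1030) − 1 = 2.4116%
Error = 2.6600% − 2.4116% = 0.2484% → 25 basis points.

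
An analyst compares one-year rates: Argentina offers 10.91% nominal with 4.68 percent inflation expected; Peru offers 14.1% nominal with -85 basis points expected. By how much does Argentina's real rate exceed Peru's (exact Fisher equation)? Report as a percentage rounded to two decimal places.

Argentina: (1 + 0.1091)/(1 + 0.0468) − 1 = 5.9515%
Peru: (1 + 0.1410)/(1 − 0.0085) − 1 = 15.0782%
Differential = 5.9515% − 15.0782% = -9.1267% → -9.13%.

-9.13%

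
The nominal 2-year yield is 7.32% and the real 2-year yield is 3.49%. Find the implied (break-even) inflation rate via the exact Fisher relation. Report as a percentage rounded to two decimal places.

(1 + π) = (1 + i)/(1 + r) = 1.07320 / 1.03490 = 1.037008
Break-even inflation = 1.037008 − 1 → 3.70%.

3.70%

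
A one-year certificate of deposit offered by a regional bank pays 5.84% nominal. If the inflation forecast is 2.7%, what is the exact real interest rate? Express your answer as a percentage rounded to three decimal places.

3.057%

1 + r = 1.05840 / 1.02700 = 1.030574
r = 1.030574 − 1 = 3.0574%, i.e. 3.057%.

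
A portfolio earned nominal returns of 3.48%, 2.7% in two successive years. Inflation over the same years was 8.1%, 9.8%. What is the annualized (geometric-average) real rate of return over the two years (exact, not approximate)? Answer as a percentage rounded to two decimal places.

-5.38%

Nominal growth factor = 1.0348 × 1.0270 = 1.06273960
Price-level growth factor = 1.0810 × 1.0980 = 1.18693800
Real growth factor = 1.06273960 / 1.18693800 = 0.89536235
Annualized real rate = 0.89536235^(1/2) − 1 = -5.3764% → -5.38%.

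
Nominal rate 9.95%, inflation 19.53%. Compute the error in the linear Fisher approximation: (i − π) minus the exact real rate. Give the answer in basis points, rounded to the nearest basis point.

-157 basis points

Approximate: r ≈ 9.950% − 19.530% = -9.5800%
Exact: (1 + 0.0995)/(1 + 0.1953) − 1 = -8.0147%
Error = -9.5800% − (-8.0147%) = -1.5653% → -157 basis points.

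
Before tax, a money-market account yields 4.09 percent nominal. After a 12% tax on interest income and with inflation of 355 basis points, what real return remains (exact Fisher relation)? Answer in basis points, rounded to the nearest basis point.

5 basis points

After-tax nominal return = 4.09% × (1 − 0.12) = 3.5992%.
1 + r = 1.035992 / 1.03550 = 1.000475
After-tax real rate = 1.000475 − 1 → 5 basis points.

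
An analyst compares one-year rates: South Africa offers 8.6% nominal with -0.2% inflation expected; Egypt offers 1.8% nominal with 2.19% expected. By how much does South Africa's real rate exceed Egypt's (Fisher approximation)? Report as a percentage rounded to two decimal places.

9.19%

South Africa: 8.6% − (-0.2%) = 8.800%
Egypt: 1.8% − 2.19% = -0.390%
Differential = 9.190% → 9.19%.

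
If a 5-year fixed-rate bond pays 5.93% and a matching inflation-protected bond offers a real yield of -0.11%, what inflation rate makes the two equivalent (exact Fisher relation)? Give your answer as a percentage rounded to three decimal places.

(1 + π) = (1 + i)/(1 + r) = 1.05930 / 0.99890 = 1.060467
Break-even inflation = 1.060467 − 1 → 6.047%.

6.047%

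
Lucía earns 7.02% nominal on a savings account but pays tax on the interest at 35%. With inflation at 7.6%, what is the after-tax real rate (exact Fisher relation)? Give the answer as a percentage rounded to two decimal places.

-2.82%

After-tax nominal return = 7.02% × (1 − 0.35) = 4.5630%.
1 + r = 1.04563 / 1.07600 = 0.971775
After-tax real rate = 0.971775 − 1 → -2.82%.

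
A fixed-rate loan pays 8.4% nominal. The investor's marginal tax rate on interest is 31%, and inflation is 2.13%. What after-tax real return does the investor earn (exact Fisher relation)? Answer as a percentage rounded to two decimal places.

After-tax nominal return = 8.4% × (1 − 0.31) = 5.7960%.
1 + r = 1.05796 / 1.02130 = 1.035895
After-tax real rate = 1.035895 − 1 → 3.59%.

3.59%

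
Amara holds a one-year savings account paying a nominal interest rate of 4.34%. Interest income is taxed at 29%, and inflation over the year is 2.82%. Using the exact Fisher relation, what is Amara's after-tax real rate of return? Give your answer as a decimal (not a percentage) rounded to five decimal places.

0.00254

After-tax nominal return = 4.34% × (1 − 0.29) = 3.0814%.
1 + r = 1.030814 / 1.02820 = 1.002542
After-tax real rate = 1.002542 − 1 → 0.00254.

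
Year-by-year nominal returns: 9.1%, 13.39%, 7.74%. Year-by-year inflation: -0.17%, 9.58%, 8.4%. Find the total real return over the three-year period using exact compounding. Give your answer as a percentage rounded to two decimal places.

Compound the nominal returns: 1.0910 × 1.1339 × 1.0774 = 1.332835.
Compound inflation: 0.9983 × 1.0958 × 1.0840 = 1.185828.
Deflate: 1.332835 / 1.185828 = 1.123970.
Total real return = 1.123970 − 1 → 12.40%.

12.40%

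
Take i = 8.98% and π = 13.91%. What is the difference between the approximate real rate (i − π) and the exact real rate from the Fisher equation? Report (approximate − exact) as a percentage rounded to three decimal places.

-0.602%

Approximate: r ≈ 8.980% − 13.910% = -4.9300%
Exact: (1 + 0.0898)/(1 + 0.1391) − 1 = -4.3280%
Error = -4.9300% − (-4.3280%) = -0.6020% → -0.602%.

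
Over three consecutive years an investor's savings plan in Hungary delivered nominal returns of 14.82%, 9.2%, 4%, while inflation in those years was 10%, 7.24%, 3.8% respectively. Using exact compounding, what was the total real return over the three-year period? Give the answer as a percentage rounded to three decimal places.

6.494%

Nominal growth factor = 1.1482 × 1.0920 × 1.0400 = 1.303988
Price-level growth factor = 1.1000 × 1.0724 × 1.0380 = 1.224466
Real growth factor = 1.303988 / 1.224466 = 1.064944
Total real return = 1.064944 − 1 → 6.494%.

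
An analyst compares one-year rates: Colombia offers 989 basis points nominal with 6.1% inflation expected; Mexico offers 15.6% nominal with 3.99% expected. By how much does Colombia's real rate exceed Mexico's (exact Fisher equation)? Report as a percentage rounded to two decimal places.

-7.59%

Colombia: (1 + 0.0989)/(1 + 0.0610) − 1 = 3.5721%
Mexico: (1 + 0.1560)/(1 + 0.0399) − 1 = 11.1645%
Differential = 3.5721% − 11.1645% = -7.5924% → -7.59%.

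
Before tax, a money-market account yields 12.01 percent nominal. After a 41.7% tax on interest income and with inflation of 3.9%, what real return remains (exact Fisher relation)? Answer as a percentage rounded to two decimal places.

After-tax nominal return = 12.01% × (1 − 0.417) = 7.00183%.
1 + r = 1.0700183 / 1.03900 = 1.029854
After-tax real rate = 1.029854 − 1 → 2.99%.

2.99%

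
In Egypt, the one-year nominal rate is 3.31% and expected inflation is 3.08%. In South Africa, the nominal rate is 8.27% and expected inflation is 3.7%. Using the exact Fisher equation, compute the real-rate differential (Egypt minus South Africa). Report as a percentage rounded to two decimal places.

Egypt: (1 + 0.0331)/(1 + 0.0308) − 1 = 0.2231%
South Africa: (1 + 0.0827)/(1 + 0.0370) − 1 = 4.4069%
Differential = 0.2231% − 4.4069% = -4.1838% → -4.18%.

-4.18%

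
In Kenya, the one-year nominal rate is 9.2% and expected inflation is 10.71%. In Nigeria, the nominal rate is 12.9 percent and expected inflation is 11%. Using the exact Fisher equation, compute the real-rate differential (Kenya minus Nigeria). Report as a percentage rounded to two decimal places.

Kenya: (1 + 0.0920)/(1 + 0.1071) − 1 = -1.3639%
Nigeria: (1 + 0.1290)/(1 + 0.1100) − 1 = 1.7117%
Differential = -1.3639% − 1.7117% = -3.0756% → -3.08%.

-3.08%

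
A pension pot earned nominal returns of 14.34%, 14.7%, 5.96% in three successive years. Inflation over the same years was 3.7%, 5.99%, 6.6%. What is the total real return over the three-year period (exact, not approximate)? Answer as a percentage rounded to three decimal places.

18.605%

Compound the nominal returns: 1.1434 × 1.1470 × 1.0596 = 1.389644.
Compound inflation: 1.0370 × 1.0599 × 1.0660 = 1.171658.
Deflate: 1.389644 / 1.171658 = 1.186049.
Total real return = 1.186049 − 1 → 18.605%.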